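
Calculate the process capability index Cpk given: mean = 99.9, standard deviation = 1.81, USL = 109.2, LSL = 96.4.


Cpu = (USL - mean) / (3*sigma) = (109.2 - 99.9) / (3*1.81) = 1.7127
Cpl = (mean - LSL) / (3*sigma) = (99.9 - 96.4) / (3*1.81) = 0.6446
Cpk = min(Cpu, Cpl) = 0.6446

0.6446


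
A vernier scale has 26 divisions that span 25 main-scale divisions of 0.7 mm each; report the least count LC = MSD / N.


LC = MSD / n_div
= 0.7 / 26
= 0.0269

0.0269


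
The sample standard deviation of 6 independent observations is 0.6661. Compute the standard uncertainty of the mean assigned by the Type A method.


u_A = s / sqrt(n)
u_A = 0.6661 / sqrt(6)
u_A = 0.6661 / 2.4494897
u_A = 0.2719

0.2719


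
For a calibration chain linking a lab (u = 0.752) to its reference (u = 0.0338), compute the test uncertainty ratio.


TUR = u_lab / u_ref
= 0.752 / 0.0338
= 22.2485

22.2485


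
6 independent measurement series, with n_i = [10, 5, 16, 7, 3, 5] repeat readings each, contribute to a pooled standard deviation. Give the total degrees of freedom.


nu = sum_i (n_i - 1)
nu = ((10 - 1) + (5 - 1) + (16 - 1) + (7 - 1) + (3 - 1) + (5 - 1))
nu = 9 + 4 + 15 + 6 + 2 + 4
nu = 40

40


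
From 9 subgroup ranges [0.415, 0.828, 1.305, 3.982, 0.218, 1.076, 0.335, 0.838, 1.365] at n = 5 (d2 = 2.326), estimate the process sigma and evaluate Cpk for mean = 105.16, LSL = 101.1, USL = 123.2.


R_bar = (0.415 + 0.828 + 1.305 + 3.982 + 0.218 + 1.076 + 0.335 + 0.838 + 1.365) / 9 = 1.1513333
sigma = R_bar / d2 = 1.1513333 / 2.326 = 0.49498422
Cp = (USL - LSL)/(6*sigma) = (123.2 - 101.1)/(6*0.49498422) = 7.4413
Cpu = (123.2 - 105.16)/(3*0.49498422) = 12.1485
Cpl = (105.16 - 101.1)/(3*0.49498422) = 2.7341
Cpk = min(Cpu, Cpl) = 2.7341

2.7341


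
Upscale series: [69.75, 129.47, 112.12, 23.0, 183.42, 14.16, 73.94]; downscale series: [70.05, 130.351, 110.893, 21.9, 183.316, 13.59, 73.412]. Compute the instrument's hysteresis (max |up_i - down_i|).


|69.75 - 70.05| = 0.3000
|129.47 - 130.351| = 0.8810
|112.12 - 110.893| = 1.2270
|23.0 - 21.9| = 1.1000
|183.42 - 183.316| = 0.1040
|14.16 - 13.59| = 0.5700
|73.94 - 73.412| = 0.5280
hysteresis = max(diffs) = 1.2270

1.2270


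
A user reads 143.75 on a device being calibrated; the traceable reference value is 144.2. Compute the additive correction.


Correction = standard - reading
= 144.2 - 143.75
= 0.4500

0.4500


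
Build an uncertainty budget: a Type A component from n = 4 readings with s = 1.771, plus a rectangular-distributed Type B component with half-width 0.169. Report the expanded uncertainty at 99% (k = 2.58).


u_A = s / sqrt(n) = 1.771 / sqrt(4) = 0.8855
u_B = half_width / sqrt(3) = 0.169 / sqrt(3) = 0.097572195
uc = sqrt(u_A^2 + u_B^2) = sqrt(0.8855^2 + 0.097572195^2) = 0.89085946
U = k * uc = 2.58 * 0.89085946
U = 2.2984

2.2984


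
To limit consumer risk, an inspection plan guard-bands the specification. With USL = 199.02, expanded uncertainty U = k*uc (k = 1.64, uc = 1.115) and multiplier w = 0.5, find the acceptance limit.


U = k * uc = 1.64 * 1.115 = 1.8286
guard band g = w * U = 0.5 * 1.8286 = 0.9143
AL = USL - g = 199.02 - 0.9143
AL = 198.1057

198.1057


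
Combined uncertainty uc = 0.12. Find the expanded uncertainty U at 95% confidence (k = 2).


U = k * uc
U = 2 * 0.12
U = 0.2400

0.2400


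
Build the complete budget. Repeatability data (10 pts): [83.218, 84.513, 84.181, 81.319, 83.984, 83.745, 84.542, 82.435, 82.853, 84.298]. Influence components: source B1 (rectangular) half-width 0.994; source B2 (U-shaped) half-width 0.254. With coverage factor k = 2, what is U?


mean = (83.218 + 84.513 + 84.181 + 81.319 + 83.984 + 83.745 + 84.542 + 82.435 + 82.853 + 84.298) / 10 = 83.5088
s = sqrt(sum((x - mean)^2)/(n-1)) = 1.0485505
u_A = s / sqrt(n) = 1.0485505 / sqrt(10) = 0.33158078
u_B1 = 0.994 / sqrt(3) = 0.57388617
u_B2 = 0.254 / sqrt(2) = 0.17960512
uc = sqrt(0.33158078^2 + 0.57388617^2 + 0.17960512^2) = 0.68669436
U = k * uc = 2 * 0.68669436
U = 1.3734

1.3734


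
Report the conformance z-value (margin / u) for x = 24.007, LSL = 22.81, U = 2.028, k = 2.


u = U / k = 2.028 / 2 = 1.014
margin = |LSL - x| = |22.81 - 24.007| = 1.197
z = margin / u = 1.197 / 1.014
z = 1.1805

1.1805


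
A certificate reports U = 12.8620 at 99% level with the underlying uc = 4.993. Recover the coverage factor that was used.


k = U / uc
k = 12.8620 / 4.993
k = 2.576

2.576


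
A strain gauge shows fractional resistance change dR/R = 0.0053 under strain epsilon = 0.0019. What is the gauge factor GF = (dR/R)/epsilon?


GF = (dR/R) / epsilon
= 0.0053 / 0.0019
= 2.7895

2.7895


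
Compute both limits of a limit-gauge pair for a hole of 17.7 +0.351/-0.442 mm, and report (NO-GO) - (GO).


GO = nominal - lower_tol (smallest hole = maximum material condition)
GO = 17.7 - 0.442 = 17.258
NO-GO = nominal + upper_tol (largest hole = least material condition)
NO-GO = 17.7 + 0.351 = 18.051
spread = NO-GO - GO = 18.051 - 17.258 = 0.7930

0.7930


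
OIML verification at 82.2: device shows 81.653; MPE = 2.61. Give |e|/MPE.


e = indication - reference = 81.653 - 82.2 = -0.5470
|e| = 0.5470
ratio = |e| / MPE = 0.5470 / 2.61
ratio = 0.2096

0.2096


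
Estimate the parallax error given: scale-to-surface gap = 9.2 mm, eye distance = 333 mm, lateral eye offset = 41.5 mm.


error = h * offset / d
= 9.2 * 41.5 / 333
= 1.1465

1.1465


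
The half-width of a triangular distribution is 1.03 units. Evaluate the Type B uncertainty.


u_B = half_width / sqrt(6)
u_B = 1.03 / 2.4494897
u_B = 0.4205

0.4205


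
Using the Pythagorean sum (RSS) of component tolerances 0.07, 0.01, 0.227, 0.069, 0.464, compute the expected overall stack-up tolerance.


RSS = sqrt(0.07^2 + 0.01^2 + 0.227^2 + 0.069^2 + 0.464^2)
= sqrt(0.276586)
= 0.5259

0.5259


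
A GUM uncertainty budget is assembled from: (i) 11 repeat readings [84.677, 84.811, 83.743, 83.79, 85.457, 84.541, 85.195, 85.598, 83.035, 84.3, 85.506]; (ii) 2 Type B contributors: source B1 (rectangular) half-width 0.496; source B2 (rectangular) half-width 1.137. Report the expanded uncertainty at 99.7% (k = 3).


mean = (84.677 + 84.811 + 83.743 + 83.79 + 85.457 + 84.541 + 85.195 + 85.598 + 83.035 + 84.3 + 85.506) / 11 = 84.60481818
s = sqrt(sum((x - mean)^2)/(n-1)) = 0.82998576
u_A = s / sqrt(n) = 0.82998576 / sqrt(11) = 0.25025012
u_B1 = 0.496 / sqrt(3) = 0.28636573
u_B2 = 1.137 / sqrt(3) = 0.65644726
uc = sqrt(0.25025012^2 + 0.28636573^2 + 0.65644726^2) = 0.7586524
U = k * uc = 3 * 0.7586524
U = 2.2760

2.2760


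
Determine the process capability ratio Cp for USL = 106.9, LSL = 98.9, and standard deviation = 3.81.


Cp = (USL - LSL) / (6 * sigma)
= (106.9 - 98.9) / (6 * 3.81)
= 8.0000 / 22.8600
= 0.3500

0.3500


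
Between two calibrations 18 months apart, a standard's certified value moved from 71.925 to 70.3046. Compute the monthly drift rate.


rate = (v2 - v1) / months
= (70.3046 - 71.925) / 18
= -1.6204 / 18
= -0.0900

-0.0900


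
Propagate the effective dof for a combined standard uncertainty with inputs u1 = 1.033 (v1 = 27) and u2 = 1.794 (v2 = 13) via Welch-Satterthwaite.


uc = sqrt(u1^2 + u2^2) = sqrt(1.033^2 + 1.794^2) = 2.070151
v_eff = uc^4 / (u1^4/v1 + u2^4/v2)
= 2.070151^4 / (1.033^4/27 + 1.794^4/13)
= 18.365726 / 0.83896793
v_eff = 21.8909

21.8909


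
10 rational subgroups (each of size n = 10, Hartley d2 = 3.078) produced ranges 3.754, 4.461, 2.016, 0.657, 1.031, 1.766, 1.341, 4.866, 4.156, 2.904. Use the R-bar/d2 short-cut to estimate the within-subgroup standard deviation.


R_bar = (3.754 + 4.461 + 2.016 + 0.657 + 1.031 + 1.766 + 1.341 + 4.866 + 4.156 + 2.904) / 10
R_bar = 26.952 / 10 = 2.6952
sigma_hat = R_bar / d2 = 2.6952 / 3.078 = 0.8756

0.8756


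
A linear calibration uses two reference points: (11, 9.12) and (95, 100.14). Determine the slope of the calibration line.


slope = (y2 - y1) / (x2 - x1)
= (100.14 - 9.12) / (95 - 11)
= 91.0200 / 84
= 1.0836

1.0836


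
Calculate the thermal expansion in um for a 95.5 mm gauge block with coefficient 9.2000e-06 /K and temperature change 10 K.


dL = L * alpha * dT
= 95.5 * 9.2000e-06 * 10
= 0.0087860 mm
dL_um = 0.0087860 * 1000 = 8.7860 um

8.7860


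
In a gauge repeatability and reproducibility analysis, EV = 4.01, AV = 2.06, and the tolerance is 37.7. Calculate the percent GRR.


GRR = sqrt(EV^2 + AV^2) = sqrt(4.01^2 + 2.06^2) = 4.5081815
%GRR = GRR / tol * 100 = 4.5081815 / 37.7 * 100
%GRR = 11.9580

11.9580


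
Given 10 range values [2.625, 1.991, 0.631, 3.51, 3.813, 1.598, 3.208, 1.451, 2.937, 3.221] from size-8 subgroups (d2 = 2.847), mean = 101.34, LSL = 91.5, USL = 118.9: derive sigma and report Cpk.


R_bar = (2.625 + 1.991 + 0.631 + 3.51 + 3.813 + 1.598 + 3.208 + 1.451 + 2.937 + 3.221) / 10 = 2.4985
sigma = R_bar / d2 = 2.4985 / 2.847 = 0.87759045
Cp = (USL - LSL)/(6*sigma) = (118.9 - 91.5)/(6*0.87759045) = 5.2036
Cpu = (118.9 - 101.34)/(3*0.87759045) = 6.6698
Cpl = (101.34 - 91.5)/(3*0.87759045) = 3.7375
Cpk = min(Cpu, Cpl) = 3.7375

3.7375


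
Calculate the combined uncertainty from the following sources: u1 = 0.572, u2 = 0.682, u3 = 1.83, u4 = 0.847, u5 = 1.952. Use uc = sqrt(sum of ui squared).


uc = sqrt(0.572^2 + 0.682^2 + 1.83^2 + 0.847^2 + 1.952^2)
uc = sqrt(8.668921)
uc = 2.9443

2.9443


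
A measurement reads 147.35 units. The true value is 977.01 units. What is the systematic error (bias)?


Systematic error = measured - true
= 147.35 - 977.01
= -829.6600

-829.6600


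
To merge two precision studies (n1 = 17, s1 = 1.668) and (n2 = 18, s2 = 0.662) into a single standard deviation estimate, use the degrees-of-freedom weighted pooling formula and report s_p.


s_p = sqrt(((n1-1)*s1^2 + (n2-1)*s2^2) / (n1+n2-2))
numerator = (17-1)*1.668^2 + (18-1)*0.662^2 = 44.515584 + 7.450148 = 51.965732
denominator = 17 + 18 - 2 = 33
s_p^2 = 51.965732 / 33 = 1.5747192
s_p = sqrt(1.5747192) = 1.2549

1.2549


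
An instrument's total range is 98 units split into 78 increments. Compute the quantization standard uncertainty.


resolution = range / divisions
resolution = 98 / 78 = 1.2564103
u_res = resolution / (2*sqrt(3))
u_res = 1.2564103 / 3.4641016
u_res = 0.3627

0.3627


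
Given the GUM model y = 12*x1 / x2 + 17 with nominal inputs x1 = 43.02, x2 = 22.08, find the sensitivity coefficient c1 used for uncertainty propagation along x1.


y = 12*x1 / x2 + 17
dy/dx1 = 12/x2
Evaluate at x2 = 22.08: c1 = 12 / 22.08
c1 = 0.5435

0.5435


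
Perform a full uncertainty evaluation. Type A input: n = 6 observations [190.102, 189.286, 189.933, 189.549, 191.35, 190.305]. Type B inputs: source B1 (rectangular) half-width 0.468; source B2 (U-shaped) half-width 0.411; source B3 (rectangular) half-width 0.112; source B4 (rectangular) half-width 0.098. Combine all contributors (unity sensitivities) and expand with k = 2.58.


mean = (190.102 + 189.286 + 189.933 + 189.549 + 191.35 + 190.305) / 6 = 190.0875
s = sqrt(sum((x - mean)^2)/(n-1)) = 0.72078811
u_A = s / sqrt(n) = 0.72078811 / sqrt(6) = 0.29426051
u_B1 = 0.468 / sqrt(3) = 0.27019993
u_B2 = 0.411 / sqrt(2) = 0.29062089
u_B3 = 0.112 / sqrt(3) = 0.06466323
u_B4 = 0.098 / sqrt(3) = 0.056580326
uc = sqrt(0.29426051^2 + 0.27019993^2 + 0.29062089^2 + 0.06466323^2 + 0.056580326^2) = 0.50143835
U = k * uc = 2.58 * 0.50143835
U = 1.2937

1.2937


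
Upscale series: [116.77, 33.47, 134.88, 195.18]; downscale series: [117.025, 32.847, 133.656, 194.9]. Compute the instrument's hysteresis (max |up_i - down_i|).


|116.77 - 117.025| = 0.2550
|33.47 - 32.847| = 0.6230
|134.88 - 133.656| = 1.2240
|195.18 - 194.9| = 0.2800
hysteresis = max(diffs) = 1.2240

1.2240


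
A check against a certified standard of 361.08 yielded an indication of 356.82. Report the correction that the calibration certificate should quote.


Correction = standard - reading
= 361.08 - 356.82
= 4.2600

4.2600


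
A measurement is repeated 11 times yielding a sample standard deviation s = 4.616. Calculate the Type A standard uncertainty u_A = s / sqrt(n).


u_A = s / sqrt(n)
u_A = 4.616 / sqrt(11)
u_A = 4.616 / 3.3166248
u_A = 1.3918

1.3918


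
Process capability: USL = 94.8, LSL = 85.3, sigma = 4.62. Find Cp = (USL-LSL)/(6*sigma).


Cp = (USL - LSL) / (6 * sigma)
= (94.8 - 85.3) / (6 * 4.62)
= 9.5000 / 27.7200
= 0.3427

0.3427


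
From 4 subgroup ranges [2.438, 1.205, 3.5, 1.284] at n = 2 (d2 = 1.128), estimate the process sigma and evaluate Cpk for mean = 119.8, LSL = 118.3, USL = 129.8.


R_bar = (2.438 + 1.205 + 3.5 + 1.284) / 4 = 2.10675
sigma = R_bar / d2 = 2.10675 / 1.128 = 1.8676862
Cp = (USL - LSL)/(6*sigma) = (129.8 - 118.3)/(6*1.8676862) = 1.0262
Cpu = (129.8 - 119.8)/(3*1.8676862) = 1.7847
Cpl = (119.8 - 118.3)/(3*1.8676862) = 0.2677
Cpk = min(Cpu, Cpl) = 0.2677

0.2677


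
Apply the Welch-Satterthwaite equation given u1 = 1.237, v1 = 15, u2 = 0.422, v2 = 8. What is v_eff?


uc = sqrt(u1^2 + u2^2) = sqrt(1.237^2 + 0.422^2) = 1.3070015
v_eff = uc^4 / (u1^4/v1 + u2^4/v2)
= 1.3070015^4 / (1.237^4/15 + 0.422^4/8)
= 2.918128 / 0.16005872
v_eff = 18.2316

18.2316


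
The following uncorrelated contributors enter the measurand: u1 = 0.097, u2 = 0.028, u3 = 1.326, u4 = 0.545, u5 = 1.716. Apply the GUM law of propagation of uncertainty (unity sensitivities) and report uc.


uc = sqrt(0.097^2 + 0.028^2 + 1.326^2 + 0.545^2 + 1.716^2)
uc = sqrt(5.01015)
uc = 2.2383

2.2383


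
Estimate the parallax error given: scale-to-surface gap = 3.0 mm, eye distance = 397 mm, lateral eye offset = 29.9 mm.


error = h * offset / d
= 3.0 * 29.9 / 397
= 0.2259

0.2259


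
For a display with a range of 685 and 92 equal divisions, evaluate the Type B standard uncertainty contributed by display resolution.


resolution = range / divisions
resolution = 685 / 92 = 7.4456522
u_res = resolution / (2*sqrt(3))
u_res = 7.4456522 / 3.4641016
u_res = 2.1494

2.1494


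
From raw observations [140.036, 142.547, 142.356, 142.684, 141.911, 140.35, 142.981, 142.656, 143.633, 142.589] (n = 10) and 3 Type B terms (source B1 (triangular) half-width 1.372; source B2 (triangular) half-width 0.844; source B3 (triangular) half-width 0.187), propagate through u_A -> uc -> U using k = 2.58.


mean = (140.036 + 142.547 + 142.356 + 142.684 + 141.911 + 140.35 + 142.981 + 142.656 + 143.633 + 142.589) / 10 = 142.1743
s = sqrt(sum((x - mean)^2)/(n-1)) = 1.1345102
u_A = s / sqrt(n) = 1.1345102 / sqrt(10) = 0.35876363
u_B1 = 1.372 / sqrt(6) = 0.56011665
u_B2 = 0.844 / sqrt(6) = 0.34456156
u_B3 = 0.187 / sqrt(6) = 0.07634243
uc = sqrt(0.35876363^2 + 0.56011665^2 + 0.34456156^2 + 0.07634243^2) = 0.75298927
U = k * uc = 2.58 * 0.75298927
U = 1.9427

1.9427


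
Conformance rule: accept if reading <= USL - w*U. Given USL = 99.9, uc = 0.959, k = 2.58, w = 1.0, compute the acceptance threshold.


U = k * uc = 2.58 * 0.959 = 2.47422
guard band g = w * U = 1.0 * 2.47422 = 2.47422
AL = USL - g = 99.9 - 2.47422
AL = 97.4258

97.4258


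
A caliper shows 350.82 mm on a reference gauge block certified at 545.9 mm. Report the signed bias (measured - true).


Systematic error = measured - true
= 350.82 - 545.9
= -195.0800

-195.0800


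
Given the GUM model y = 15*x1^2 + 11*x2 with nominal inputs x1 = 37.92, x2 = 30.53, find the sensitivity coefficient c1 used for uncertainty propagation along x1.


y = 15*x1^2 + 11*x2
dy/dx1 = 2*15*x1
Evaluate at x1 = 37.92: c1 = 30 * 37.92
c1 = 1137.6000

1137.6000


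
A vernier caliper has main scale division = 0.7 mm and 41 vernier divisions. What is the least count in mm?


LC = MSD / n_div
= 0.7 / 41
= 0.0171

0.0171


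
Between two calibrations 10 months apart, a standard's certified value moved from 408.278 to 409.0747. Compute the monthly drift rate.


rate = (v2 - v1) / months
= (409.0747 - 408.278) / 10
= 0.7967 / 10
= 0.0797

0.0797


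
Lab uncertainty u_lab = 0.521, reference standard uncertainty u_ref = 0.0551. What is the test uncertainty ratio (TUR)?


TUR = u_lab / u_ref
= 0.521 / 0.0551
= 9.4555

9.4555


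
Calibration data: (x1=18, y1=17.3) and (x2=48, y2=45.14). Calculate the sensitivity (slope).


slope = (y2 - y1) / (x2 - x1)
= (45.14 - 17.3) / (48 - 18)
= 27.8400 / 30
= 0.9280

0.9280


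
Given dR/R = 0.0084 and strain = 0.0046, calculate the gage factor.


GF = (dR/R) / epsilon
= 0.0084 / 0.0046
= 1.8261

1.8261


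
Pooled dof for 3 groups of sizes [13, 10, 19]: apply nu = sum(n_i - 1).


nu = sum_i (n_i - 1)
nu = ((13 - 1) + (10 - 1) + (19 - 1))
nu = 12 + 9 + 18
nu = 39

39


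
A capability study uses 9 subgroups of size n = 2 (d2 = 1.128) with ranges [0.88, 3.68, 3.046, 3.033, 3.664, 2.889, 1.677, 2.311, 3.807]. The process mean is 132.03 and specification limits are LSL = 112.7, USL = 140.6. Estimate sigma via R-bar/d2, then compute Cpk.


R_bar = (0.88 + 3.68 + 3.046 + 3.033 + 3.664 + 2.889 + 1.677 + 2.311 + 3.807) / 9 = 2.7763333
sigma = R_bar / d2 = 2.7763333 / 1.128 = 2.4612884
Cp = (USL - LSL)/(6*sigma) = (140.6 - 112.7)/(6*2.4612884) = 1.8893
Cpu = (140.6 - 132.03)/(3*2.4612884) = 1.1606
Cpl = (132.03 - 112.7)/(3*2.4612884) = 2.6179
Cpk = min(Cpu, Cpl) = 1.1606

1.1606


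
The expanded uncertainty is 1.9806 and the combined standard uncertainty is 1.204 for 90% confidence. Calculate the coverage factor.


k = U / uc
k = 1.9806 / 1.204
k = 1.645

1.645


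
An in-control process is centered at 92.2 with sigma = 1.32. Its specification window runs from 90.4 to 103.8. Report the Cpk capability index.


Cpu = (USL - mean) / (3*sigma) = (103.8 - 92.2) / (3*1.32) = 2.9293
Cpl = (mean - LSL) / (3*sigma) = (92.2 - 90.4) / (3*1.32) = 0.4545
Cpk = min(Cpu, Cpl) = 0.4545

0.4545


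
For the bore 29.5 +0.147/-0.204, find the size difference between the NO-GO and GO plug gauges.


GO = nominal - lower_tol (smallest hole = maximum material condition)
GO = 29.5 - 0.204 = 29.296
NO-GO = nominal + upper_tol (largest hole = least material condition)
NO-GO = 29.5 + 0.147 = 29.647
spread = NO-GO - GO = 29.647 - 29.296 = 0.3510

0.3510


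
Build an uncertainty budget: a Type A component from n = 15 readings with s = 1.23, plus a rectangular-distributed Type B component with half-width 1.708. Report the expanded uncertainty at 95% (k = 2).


u_A = s / sqrt(n) = 1.23 / sqrt(15) = 0.31758463
u_B = half_width / sqrt(3) = 1.708 / sqrt(3) = 0.98611426
uc = sqrt(u_A^2 + u_B^2) = sqrt(0.31758463^2 + 0.98611426^2) = 1.0359929
U = k * uc = 2 * 1.0359929
U = 2.0720

2.0720


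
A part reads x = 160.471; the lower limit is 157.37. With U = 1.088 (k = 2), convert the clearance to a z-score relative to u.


u = U / k = 1.088 / 2 = 0.544
margin = |LSL - x| = |157.37 - 160.471| = 3.101
z = margin / u = 3.101 / 0.544
z = 5.7004

5.7004


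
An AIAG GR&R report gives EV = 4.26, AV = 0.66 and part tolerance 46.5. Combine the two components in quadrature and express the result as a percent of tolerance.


GRR = sqrt(EV^2 + AV^2) = sqrt(4.26^2 + 0.66^2) = 4.3108236
%GRR = GRR / tol * 100 = 4.3108236 / 46.5 * 100
%GRR = 9.2706

9.2706


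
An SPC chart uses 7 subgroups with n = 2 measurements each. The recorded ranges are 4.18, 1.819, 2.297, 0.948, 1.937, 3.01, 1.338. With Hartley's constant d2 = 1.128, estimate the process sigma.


R_bar = (4.18 + 1.819 + 2.297 + 0.948 + 1.937 + 3.01 + 1.338) / 7
R_bar = 15.529 / 7 = 2.2184286
sigma_hat = R_bar / d2 = 2.2184286 / 1.128 = 1.9667

1.9667


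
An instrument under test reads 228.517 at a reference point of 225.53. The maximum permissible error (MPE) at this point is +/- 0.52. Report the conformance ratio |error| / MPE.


e = indication - reference = 228.517 - 225.53 = 2.9870
|e| = 2.9870
ratio = |e| / MPE = 2.9870 / 0.52
ratio = 5.7442

5.7442


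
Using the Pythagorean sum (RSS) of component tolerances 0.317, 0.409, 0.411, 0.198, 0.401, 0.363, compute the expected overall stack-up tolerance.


RSS = sqrt(0.317^2 + 0.409^2 + 0.411^2 + 0.198^2 + 0.401^2 + 0.363^2)
= sqrt(0.768465)
= 0.8766

0.8766


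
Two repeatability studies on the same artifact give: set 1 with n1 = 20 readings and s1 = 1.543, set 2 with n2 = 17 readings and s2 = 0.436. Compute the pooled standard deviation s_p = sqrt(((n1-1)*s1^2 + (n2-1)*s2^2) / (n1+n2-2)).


s_p = sqrt(((n1-1)*s1^2 + (n2-1)*s2^2) / (n1+n2-2))
numerator = (20-1)*1.543^2 + (17-1)*0.436^2 = 45.236131 + 3.041536 = 48.277667
denominator = 20 + 17 - 2 = 35
s_p^2 = 48.277667 / 35 = 1.3793619
s_p = sqrt(1.3793619) = 1.1745

1.1745


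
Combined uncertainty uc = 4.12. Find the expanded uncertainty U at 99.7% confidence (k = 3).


U = k * uc
U = 3 * 4.12
U = 12.3600

12.3600


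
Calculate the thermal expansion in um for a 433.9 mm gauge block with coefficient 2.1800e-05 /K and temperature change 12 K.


dL = L * alpha * dT
= 433.9 * 2.1800e-05 * 12
= 0.1135082 mm
dL_um = 0.1135082 * 1000 = 113.5082 um

113.5082


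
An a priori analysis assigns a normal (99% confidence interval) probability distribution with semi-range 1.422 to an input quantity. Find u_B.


u_B = half_width / 2.576
u_B = 1.422 / 2.576
u_B = 0.5520

0.5520


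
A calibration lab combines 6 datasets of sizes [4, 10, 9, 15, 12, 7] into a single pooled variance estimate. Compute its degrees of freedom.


nu = sum_i (n_i - 1)
nu = ((4 - 1) + (10 - 1) + (9 - 1) + (15 - 1) + (12 - 1) + (7 - 1))
nu = 3 + 9 + 8 + 14 + 11 + 6
nu = 51

51


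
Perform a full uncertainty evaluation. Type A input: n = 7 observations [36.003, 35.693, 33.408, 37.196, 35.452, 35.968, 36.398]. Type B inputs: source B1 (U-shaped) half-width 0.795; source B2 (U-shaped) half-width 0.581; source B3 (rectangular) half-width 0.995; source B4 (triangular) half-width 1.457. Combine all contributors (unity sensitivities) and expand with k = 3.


mean = (36.003 + 35.693 + 33.408 + 37.196 + 35.452 + 35.968 + 36.398) / 7 = 35.73114286
s = sqrt(sum((x - mean)^2)/(n-1)) = 1.1688228
u_A = s / sqrt(n) = 1.1688228 / sqrt(7) = 0.44177349
u_B1 = 0.795 / sqrt(2) = 0.56214989
u_B2 = 0.581 / sqrt(2) = 0.41082904
u_B3 = 0.995 / sqrt(3) = 0.57446352
u_B4 = 1.457 / sqrt(6) = 0.59481776
uc = sqrt(0.44177349^2 + 0.56214989^2 + 0.41082904^2 + 0.57446352^2 + 0.59481776^2) = 1.1678071
U = k * uc = 3 * 1.1678071
U = 3.5034

3.5034


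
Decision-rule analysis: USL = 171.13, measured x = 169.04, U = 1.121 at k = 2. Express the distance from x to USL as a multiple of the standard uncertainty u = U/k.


u = U / k = 1.121 / 2 = 0.5605
margin = |USL - x| = |171.13 - 169.04| = 2.09
z = margin / u = 2.09 / 0.5605
z = 3.7288

3.7288


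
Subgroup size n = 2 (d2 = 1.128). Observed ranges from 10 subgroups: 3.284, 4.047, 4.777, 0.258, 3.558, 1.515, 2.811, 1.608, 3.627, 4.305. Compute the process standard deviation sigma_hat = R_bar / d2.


R_bar = (3.284 + 4.047 + 4.777 + 0.258 + 3.558 + 1.515 + 2.811 + 1.608 + 3.627 + 4.305) / 10
R_bar = 29.79 / 10 = 2.979
sigma_hat = R_bar / d2 = 2.979 / 1.128 = 2.6410

2.6410


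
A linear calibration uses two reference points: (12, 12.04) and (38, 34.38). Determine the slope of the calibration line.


slope = (y2 - y1) / (x2 - x1)
= (34.38 - 12.04) / (38 - 12)
= 22.3400 / 26
= 0.8592

0.8592


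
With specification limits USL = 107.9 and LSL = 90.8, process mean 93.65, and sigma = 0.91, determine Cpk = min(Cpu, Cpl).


Cpu = (USL - mean) / (3*sigma) = (107.9 - 93.65) / (3*0.91) = 5.2198
Cpl = (mean - LSL) / (3*sigma) = (93.65 - 90.8) / (3*0.91) = 1.0440
Cpk = min(Cpu, Cpl) = 1.0440

1.0440


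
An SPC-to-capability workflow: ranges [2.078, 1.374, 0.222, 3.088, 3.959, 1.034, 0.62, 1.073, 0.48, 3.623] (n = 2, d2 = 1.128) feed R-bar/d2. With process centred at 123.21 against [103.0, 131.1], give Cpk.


R_bar = (2.078 + 1.374 + 0.222 + 3.088 + 3.959 + 1.034 + 0.62 + 1.073 + 0.48 + 3.623) / 10 = 1.7551
sigma = R_bar / d2 = 1.7551 / 1.128 = 1.5559397
Cp = (USL - LSL)/(6*sigma) = (131.1 - 103.0)/(6*1.5559397) = 3.0100
Cpu = (131.1 - 123.21)/(3*1.5559397) = 1.6903
Cpl = (123.21 - 103.0)/(3*1.5559397) = 4.3296
Cpk = min(Cpu, Cpl) = 1.6903

1.6903


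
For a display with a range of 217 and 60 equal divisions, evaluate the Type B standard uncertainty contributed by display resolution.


resolution = range / divisions
resolution = 217 / 60 = 3.6166667
u_res = resolution / (2*sqrt(3))
u_res = 3.6166667 / 3.4641016
u_res = 1.0440

1.0440


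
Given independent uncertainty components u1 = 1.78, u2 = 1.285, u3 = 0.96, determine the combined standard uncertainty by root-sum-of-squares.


uc = sqrt(1.78^2 + 1.285^2 + 0.96^2)
uc = sqrt(5.741225)
uc = 2.3961

2.3961


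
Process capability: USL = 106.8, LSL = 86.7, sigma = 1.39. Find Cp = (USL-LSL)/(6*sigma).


Cp = (USL - LSL) / (6 * sigma)
= (106.8 - 86.7) / (6 * 1.39)
= 20.1000 / 8.3400
= 2.4101

2.4101


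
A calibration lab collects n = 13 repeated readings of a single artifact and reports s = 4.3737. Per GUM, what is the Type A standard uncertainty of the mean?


u_A = s / sqrt(n)
u_A = 4.3737 / sqrt(13)
u_A = 4.3737 / 3.6055513
u_A = 1.2130

1.2130


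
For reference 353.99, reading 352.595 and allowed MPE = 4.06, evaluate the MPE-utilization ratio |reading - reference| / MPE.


e = indication - reference = 352.595 - 353.99 = -1.3950
|e| = 1.3950
ratio = |e| / MPE = 1.3950 / 4.06
ratio = 0.3436

0.3436


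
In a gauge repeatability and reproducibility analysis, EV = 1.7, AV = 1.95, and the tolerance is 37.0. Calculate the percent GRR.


GRR = sqrt(EV^2 + AV^2) = sqrt(1.7^2 + 1.95^2) = 2.5869867
%GRR = GRR / tol * 100 = 2.5869867 / 37.0 * 100
%GRR = 6.9919

6.9919


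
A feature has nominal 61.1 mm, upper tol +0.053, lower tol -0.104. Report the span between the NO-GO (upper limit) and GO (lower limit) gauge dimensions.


GO = nominal - lower_tol (smallest hole = maximum material condition)
GO = 61.1 - 0.104 = 60.996
NO-GO = nominal + upper_tol (largest hole = least material condition)
NO-GO = 61.1 + 0.053 = 61.153
spread = NO-GO - GO = 61.153 - 60.996 = 0.1570

0.1570


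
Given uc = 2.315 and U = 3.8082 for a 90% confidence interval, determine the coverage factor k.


k = U / uc
k = 3.8082 / 2.315
k = 1.645

1.645


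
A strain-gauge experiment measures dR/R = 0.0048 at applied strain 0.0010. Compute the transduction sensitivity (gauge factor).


GF = (dR/R) / epsilon
= 0.0048 / 0.0010
= 4.8000

4.8000


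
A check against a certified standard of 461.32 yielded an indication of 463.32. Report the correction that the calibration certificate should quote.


Correction = standard - reading
= 461.32 - 463.32
= -2.0000

-2.0000


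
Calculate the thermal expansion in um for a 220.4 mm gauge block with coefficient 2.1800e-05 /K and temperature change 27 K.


dL = L * alpha * dT
= 220.4 * 2.1800e-05 * 27
= 0.1297274 mm
dL_um = 0.1297274 * 1000 = 129.7274 um

129.7274


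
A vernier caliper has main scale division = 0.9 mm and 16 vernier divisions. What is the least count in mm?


LC = MSD / n_div
= 0.9 / 16
= 0.0563

0.0563


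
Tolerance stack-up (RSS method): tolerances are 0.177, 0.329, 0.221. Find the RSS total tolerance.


RSS = sqrt(0.177^2 + 0.329^2 + 0.221^2)
= sqrt(0.188411)
= 0.4341

0.4341


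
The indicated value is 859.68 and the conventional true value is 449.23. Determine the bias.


Systematic error = measured - true
= 859.68 - 449.23
= 410.4500

410.4500


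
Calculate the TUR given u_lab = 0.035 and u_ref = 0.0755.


TUR = u_lab / u_ref
= 0.035 / 0.0755
= 0.4636

0.4636


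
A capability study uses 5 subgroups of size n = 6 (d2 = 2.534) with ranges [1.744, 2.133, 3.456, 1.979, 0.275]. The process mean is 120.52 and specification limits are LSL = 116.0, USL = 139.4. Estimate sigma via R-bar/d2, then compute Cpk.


R_bar = (1.744 + 2.133 + 3.456 + 1.979 + 0.275) / 5 = 1.9174
sigma = R_bar / d2 = 1.9174 / 2.534 = 0.7566693
Cp = (USL - LSL)/(6*sigma) = (139.4 - 116.0)/(6*0.7566693) = 5.1542
Cpu = (139.4 - 120.52)/(3*0.7566693) = 8.3172
Cpl = (120.52 - 116.0)/(3*0.7566693) = 1.9912
Cpk = min(Cpu, Cpl) = 1.9912

1.9912


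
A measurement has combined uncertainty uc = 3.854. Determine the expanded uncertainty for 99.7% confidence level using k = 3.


U = k * uc
U = 3 * 3.854
U = 11.5620

11.5620


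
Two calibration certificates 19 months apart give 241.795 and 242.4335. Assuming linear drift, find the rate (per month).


rate = (v2 - v1) / months
= (242.4335 - 241.795) / 19
= 0.6385 / 19
= 0.0336

0.0336


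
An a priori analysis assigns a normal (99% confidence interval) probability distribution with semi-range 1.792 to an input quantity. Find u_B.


u_B = half_width / 2.576
u_B = 1.792 / 2.576
u_B = 0.6957

0.6957


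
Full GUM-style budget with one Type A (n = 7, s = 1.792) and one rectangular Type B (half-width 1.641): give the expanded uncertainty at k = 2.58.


u_A = s / sqrt(n) = 1.792 / sqrt(7) = 0.67731234
u_B = half_width / sqrt(3) = 1.641 / sqrt(3) = 0.94743179
uc = sqrt(u_A^2 + u_B^2) = sqrt(0.67731234^2 + 0.94743179^2) = 1.1646369
U = k * uc = 2.58 * 1.1646369
U = 3.0048

3.0048


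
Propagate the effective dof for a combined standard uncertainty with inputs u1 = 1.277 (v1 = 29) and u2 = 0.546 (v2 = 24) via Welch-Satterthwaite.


uc = sqrt(u1^2 + u2^2) = sqrt(1.277^2 + 0.546^2) = 1.3888286
v_eff = uc^4 / (u1^4/v1 + u2^4/v2)
= 1.3888286^4 / (1.277^4/29 + 0.546^4/24)
= 3.7204426 / 0.095402257
v_eff = 38.9974

38.9974


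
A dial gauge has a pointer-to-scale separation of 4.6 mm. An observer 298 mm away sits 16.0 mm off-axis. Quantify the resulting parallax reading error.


error = h * offset / d
= 4.6 * 16.0 / 298
= 0.2470

0.2470


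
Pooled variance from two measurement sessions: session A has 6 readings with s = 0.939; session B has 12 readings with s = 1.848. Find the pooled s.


s_p = sqrt(((n1-1)*s1^2 + (n2-1)*s2^2) / (n1+n2-2))
numerator = (6-1)*0.939^2 + (12-1)*1.848^2 = 4.408605 + 37.566144 = 41.974749
denominator = 6 + 12 - 2 = 16
s_p^2 = 41.974749 / 16 = 2.6234218
s_p = sqrt(2.6234218) = 1.6197

1.6197


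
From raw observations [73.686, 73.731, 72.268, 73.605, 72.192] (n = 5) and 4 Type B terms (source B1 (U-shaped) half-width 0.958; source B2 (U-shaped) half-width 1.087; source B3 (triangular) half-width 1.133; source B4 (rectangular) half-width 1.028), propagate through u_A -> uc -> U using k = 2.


mean = (73.686 + 73.731 + 72.268 + 73.605 + 72.192) / 5 = 73.0964
s = sqrt(sum((x - mean)^2)/(n-1)) = 0.79265459
u_A = s / sqrt(n) = 0.79265459 / sqrt(5) = 0.35448591
u_B1 = 0.958 / sqrt(2) = 0.6774083
u_B2 = 1.087 / sqrt(2) = 0.76862507
u_B3 = 1.133 / sqrt(6) = 0.46254531
u_B4 = 1.028 / sqrt(3) = 0.59351608
uc = sqrt(0.35448591^2 + 0.6774083^2 + 0.76862507^2 + 0.46254531^2 + 0.59351608^2) = 1.3196728
U = k * uc = 2 * 1.3196728
U = 2.6393

2.6393


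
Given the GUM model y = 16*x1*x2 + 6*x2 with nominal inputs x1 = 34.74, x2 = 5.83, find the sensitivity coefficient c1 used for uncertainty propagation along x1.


y = 16*x1*x2 + 6*x2
dy/dx1 = 16*x2
Evaluate at x2 = 5.83: c1 = 16 * 5.83
c1 = 93.2800

93.2800


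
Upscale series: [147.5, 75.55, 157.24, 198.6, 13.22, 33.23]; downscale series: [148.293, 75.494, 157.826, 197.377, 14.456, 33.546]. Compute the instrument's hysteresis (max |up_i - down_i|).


|147.5 - 148.293| = 0.7930
|75.55 - 75.494| = 0.0560
|157.24 - 157.826| = 0.5860
|198.6 - 197.377| = 1.2230
|13.22 - 14.456| = 1.2360
|33.23 - 33.546| = 0.3160
hysteresis = max(diffs) = 1.2360

1.2360


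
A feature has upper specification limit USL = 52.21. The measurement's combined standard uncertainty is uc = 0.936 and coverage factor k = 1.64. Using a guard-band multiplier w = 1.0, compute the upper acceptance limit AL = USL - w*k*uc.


U = k * uc = 1.64 * 0.936 = 1.53504
guard band g = w * U = 1.0 * 1.53504 = 1.53504
AL = USL - g = 52.21 - 1.53504
AL = 50.6750

50.6750


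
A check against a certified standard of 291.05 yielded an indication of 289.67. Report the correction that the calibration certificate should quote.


Correction = standard - reading
= 291.05 - 289.67
= 1.3800

1.3800


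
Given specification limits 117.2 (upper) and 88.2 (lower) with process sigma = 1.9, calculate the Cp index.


Cp = (USL - LSL) / (6 * sigma)
= (117.2 - 88.2) / (6 * 1.9)
= 29.0000 / 11.4000
= 2.5439

2.5439


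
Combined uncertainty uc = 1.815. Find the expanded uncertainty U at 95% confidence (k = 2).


U = k * uc
U = 2 * 1.815
U = 3.6300

3.6300


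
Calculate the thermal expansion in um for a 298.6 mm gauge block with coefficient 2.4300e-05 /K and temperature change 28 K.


dL = L * alpha * dT
= 298.6 * 2.4300e-05 * 28
= 0.2031674 mm
dL_um = 0.2031674 * 1000 = 203.1674 um

203.1674


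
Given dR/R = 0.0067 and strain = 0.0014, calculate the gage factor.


GF = (dR/R) / epsilon
= 0.0067 / 0.0014
= 4.7857

4.7857


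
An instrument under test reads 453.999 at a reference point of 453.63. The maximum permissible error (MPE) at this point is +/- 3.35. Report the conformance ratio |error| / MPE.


e = indication - reference = 453.999 - 453.63 = 0.3690
|e| = 0.3690
ratio = |e| / MPE = 0.3690 / 3.35
ratio = 0.1101

0.1101


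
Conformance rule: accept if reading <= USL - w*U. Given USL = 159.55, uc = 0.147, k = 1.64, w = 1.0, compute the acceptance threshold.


U = k * uc = 1.64 * 0.147 = 0.24108
guard band g = w * U = 1.0 * 0.24108 = 0.24108
AL = USL - g = 159.55 - 0.24108
AL = 159.3089

159.3089


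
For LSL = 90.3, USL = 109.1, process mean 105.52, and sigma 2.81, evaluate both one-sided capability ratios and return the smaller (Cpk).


Cpu = (USL - mean) / (3*sigma) = (109.1 - 105.52) / (3*2.81) = 0.4247
Cpl = (mean - LSL) / (3*sigma) = (105.52 - 90.3) / (3*2.81) = 1.8055
Cpk = min(Cpu, Cpl) = 0.4247

0.4247


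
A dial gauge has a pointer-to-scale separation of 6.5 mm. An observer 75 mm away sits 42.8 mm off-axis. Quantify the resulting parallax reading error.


error = h * offset / d
= 6.5 * 42.8 / 75
= 3.7093

3.7093


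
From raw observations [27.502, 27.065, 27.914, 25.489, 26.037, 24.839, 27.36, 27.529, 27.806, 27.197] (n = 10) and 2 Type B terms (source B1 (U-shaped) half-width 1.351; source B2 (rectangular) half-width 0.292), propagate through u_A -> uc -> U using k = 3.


mean = (27.502 + 27.065 + 27.914 + 25.489 + 26.037 + 24.839 + 27.36 + 27.529 + 27.806 + 27.197) / 10 = 26.8738
s = sqrt(sum((x - mean)^2)/(n-1)) = 1.0493732
u_A = s / sqrt(n) = 1.0493732 / sqrt(10) = 0.33184094
u_B1 = 1.351 / sqrt(2) = 0.95530126
u_B2 = 0.292 / sqrt(3) = 0.16858628
uc = sqrt(0.33184094^2 + 0.95530126^2 + 0.16858628^2) = 1.0252513
U = k * uc = 3 * 1.0252513
U = 3.0758

3.0758


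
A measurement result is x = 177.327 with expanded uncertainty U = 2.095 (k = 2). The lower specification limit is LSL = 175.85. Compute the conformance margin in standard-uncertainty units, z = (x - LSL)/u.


u = U / k = 2.095 / 2 = 1.0475
margin = |LSL - x| = |175.85 - 177.327| = 1.477
z = margin / u = 1.477 / 1.0475
z = 1.4100

1.4100


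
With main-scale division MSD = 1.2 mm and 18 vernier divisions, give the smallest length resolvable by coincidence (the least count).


LC = MSD / n_div
= 1.2 / 18
= 0.0667

0.0667


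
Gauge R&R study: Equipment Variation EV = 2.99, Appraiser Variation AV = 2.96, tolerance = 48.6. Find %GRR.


GRR = sqrt(EV^2 + AV^2) = sqrt(2.99^2 + 2.96^2) = 4.2073388
%GRR = GRR / tol * 100 = 4.2073388 / 48.6 * 100
%GRR = 8.6571

8.6571


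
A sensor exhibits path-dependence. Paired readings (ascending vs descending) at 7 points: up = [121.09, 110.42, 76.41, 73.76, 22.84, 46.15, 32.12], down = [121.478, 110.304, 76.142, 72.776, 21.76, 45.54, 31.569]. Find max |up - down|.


|121.09 - 121.478| = 0.3880
|110.42 - 110.304| = 0.1160
|76.41 - 76.142| = 0.2680
|73.76 - 72.776| = 0.9840
|22.84 - 21.76| = 1.0800
|46.15 - 45.54| = 0.6100
|32.12 - 31.569| = 0.5510
hysteresis = max(diffs) = 1.0800

1.0800


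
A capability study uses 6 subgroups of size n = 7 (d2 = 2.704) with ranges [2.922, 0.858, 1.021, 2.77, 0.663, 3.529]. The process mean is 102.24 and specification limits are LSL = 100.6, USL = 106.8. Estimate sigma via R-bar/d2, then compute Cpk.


R_bar = (2.922 + 0.858 + 1.021 + 2.77 + 0.663 + 3.529) / 6 = 1.9605
sigma = R_bar / d2 = 1.9605 / 2.704 = 0.72503698
Cp = (USL - LSL)/(6*sigma) = (106.8 - 100.6)/(6*0.72503698) = 1.4252
Cpu = (106.8 - 102.24)/(3*0.72503698) = 2.0964
Cpl = (102.24 - 100.6)/(3*0.72503698) = 0.7540
Cpk = min(Cpu, Cpl) = 0.7540

0.7540


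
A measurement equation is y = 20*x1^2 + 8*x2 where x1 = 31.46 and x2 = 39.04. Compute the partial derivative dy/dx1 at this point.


y = 20*x1^2 + 8*x2
dy/dx1 = 2*20*x1
Evaluate at x1 = 31.46: c1 = 40 * 31.46
c1 = 1258.4000

1258.4000


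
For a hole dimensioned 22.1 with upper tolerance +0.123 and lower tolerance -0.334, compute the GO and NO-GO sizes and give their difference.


GO = nominal - lower_tol (smallest hole = maximum material condition)
GO = 22.1 - 0.334 = 21.766
NO-GO = nominal + upper_tol (largest hole = least material condition)
NO-GO = 22.1 + 0.123 = 22.223
spread = NO-GO - GO = 22.223 - 21.766 = 0.4570

0.4570


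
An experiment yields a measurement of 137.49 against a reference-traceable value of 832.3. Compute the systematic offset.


Systematic error = measured - true
= 137.49 - 832.3
= -694.8100

-694.8100


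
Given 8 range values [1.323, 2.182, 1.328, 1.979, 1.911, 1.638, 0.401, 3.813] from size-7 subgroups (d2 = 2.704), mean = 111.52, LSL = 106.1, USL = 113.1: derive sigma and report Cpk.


R_bar = (1.323 + 2.182 + 1.328 + 1.979 + 1.911 + 1.638 + 0.401 + 3.813) / 8 = 1.821875
sigma = R_bar / d2 = 1.821875 / 2.704 = 0.67377034
Cp = (USL - LSL)/(6*sigma) = (113.1 - 106.1)/(6*0.67377034) = 1.7315
Cpu = (113.1 - 111.52)/(3*0.67377034) = 0.7817
Cpl = (111.52 - 106.1)/(3*0.67377034) = 2.6814
Cpk = min(Cpu, Cpl) = 0.7817

0.7817


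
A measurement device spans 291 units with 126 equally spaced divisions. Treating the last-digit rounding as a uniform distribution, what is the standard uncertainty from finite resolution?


resolution = range / divisions
resolution = 291 / 126 = 2.3095238
u_res = resolution / (2*sqrt(3))
u_res = 2.3095238 / 3.4641016
u_res = 0.6667

0.6667


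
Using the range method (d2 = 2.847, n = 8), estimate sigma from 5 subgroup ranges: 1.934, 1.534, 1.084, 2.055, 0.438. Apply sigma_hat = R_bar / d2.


R_bar = (1.934 + 1.534 + 1.084 + 2.055 + 0.438) / 5
R_bar = 7.045 / 5 = 1.409
sigma_hat = R_bar / d2 = 1.409 / 2.847 = 0.4949

0.4949


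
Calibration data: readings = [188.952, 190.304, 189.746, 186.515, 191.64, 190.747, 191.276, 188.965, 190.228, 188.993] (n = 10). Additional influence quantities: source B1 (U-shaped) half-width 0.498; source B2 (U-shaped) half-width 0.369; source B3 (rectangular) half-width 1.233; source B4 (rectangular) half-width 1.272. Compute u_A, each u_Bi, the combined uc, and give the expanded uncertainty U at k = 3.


mean = (188.952 + 190.304 + 189.746 + 186.515 + 191.64 + 190.747 + 191.276 + 188.965 + 190.228 + 188.993) / 10 = 189.7366
s = sqrt(sum((x - mean)^2)/(n-1)) = 1.4802293
u_A = s / sqrt(n) = 1.4802293 / sqrt(10) = 0.4680896
u_B1 = 0.498 / sqrt(2) = 0.35213918
u_B2 = 0.369 / sqrt(2) = 0.2609224
u_B3 = 1.233 / sqrt(3) = 0.71187288
u_B4 = 1.272 / sqrt(3) = 0.73438954
uc = sqrt(0.4680896^2 + 0.35213918^2 + 0.2609224^2 + 0.71187288^2 + 0.73438954^2) = 1.2071791
U = k * uc = 3 * 1.2071791
U = 3.6215

3.6215


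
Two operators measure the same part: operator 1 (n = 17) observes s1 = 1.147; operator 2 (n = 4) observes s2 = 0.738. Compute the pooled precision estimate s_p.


s_p = sqrt(((n1-1)*s1^2 + (n2-1)*s2^2) / (n1+n2-2))
numerator = (17-1)*1.147^2 + (4-1)*0.738^2 = 21.049744 + 1.633932 = 22.683676
denominator = 17 + 4 - 2 = 19
s_p^2 = 22.683676 / 19 = 1.1938777
s_p = sqrt(1.1938777) = 1.0926

1.0926


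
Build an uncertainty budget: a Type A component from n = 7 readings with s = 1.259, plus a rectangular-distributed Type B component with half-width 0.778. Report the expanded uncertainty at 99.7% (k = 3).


u_A = s / sqrt(n) = 1.259 / sqrt(7) = 0.47585727
u_B = half_width / sqrt(3) = 0.778 / sqrt(3) = 0.44917851
uc = sqrt(u_A^2 + u_B^2) = sqrt(0.47585727^2 + 0.44917851^2) = 0.65437105
U = k * uc = 3 * 0.65437105
U = 1.9631

1.9631
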